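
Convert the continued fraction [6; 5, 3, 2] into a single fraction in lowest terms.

Compute successive convergents:
a_0 = 6: 6/1
a_1 = 5: 31/5
a_2 = 3: 99/16
a_3 = 2: 229/37

229/37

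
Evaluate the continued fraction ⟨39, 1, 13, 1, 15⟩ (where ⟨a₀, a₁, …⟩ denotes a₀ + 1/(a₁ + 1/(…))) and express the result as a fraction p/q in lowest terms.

9544/239

Start with 15.
1 + 1/(15/1) = 1 + 1/15 = 16/15
13 + 1/(16/15) = 13 + 15/16 = 223/16
1 + 1/(223/16) = 1 + 16/223 = 239/223
39 + 1/(239/223) = 39 + 223/239 = 9544/239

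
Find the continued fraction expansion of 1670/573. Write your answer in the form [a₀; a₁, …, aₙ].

Apply division with remainder until the remainder is 0:
1670 = 2·573 + 524, so a_0 = 2
573 = 1·524 + 49, so a_1 = 1
524 = 10·49 + 34, so a_2 = 10
49 = 1·34 + 15, so a_3 = 1
34 = 2·15 + 4, so a_4 = 2
15 = 3·4 + 3, so a_5 = 3
4 = 1·3 + 1, so a_6 = 1
3 = 3·1 + 0, so a_7 = 3

[2; 1, 10, 1, 2, 3, 1, 3]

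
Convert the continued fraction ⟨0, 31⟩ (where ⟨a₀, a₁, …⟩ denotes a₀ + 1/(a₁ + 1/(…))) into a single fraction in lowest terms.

1/31

Start with 31.
0 + 1/(31/1) = 0 + 1/31 = 1/31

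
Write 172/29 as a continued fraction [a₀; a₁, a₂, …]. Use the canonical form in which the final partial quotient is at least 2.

Run the Euclidean algorithm, recording each quotient:
⌊172/29⌋ = 5, remainder 27
⌊29/27⌋ = 1, remainder 2
⌊27/2⌋ = 13, remainder 1
⌊2/1⌋ = 2, remainder 0

[5; 1, 13, 2]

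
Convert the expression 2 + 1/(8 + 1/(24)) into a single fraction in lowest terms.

410/193

Use the convergent recurrence hₖ = aₖ·hₖ₋₁ + hₖ₋₂ (and likewise for the denominators kₖ):
a_0 = 2: 2/1
a_1 = 8: 17/8
a_2 = 24: 410/193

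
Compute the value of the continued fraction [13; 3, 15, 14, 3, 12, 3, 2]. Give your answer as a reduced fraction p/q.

2337548/175411

Use the convergent recurrence hₖ = aₖ·hₖ₋₁ + hₖ₋₂ (and likewise for the denominators kₖ):
a_0 = 13: 13/1
a_1 = 3: 40/3
a_2 = 15: 613/46
a_3 = 14: 8622/647
a_4 = 3: 26479/1987
a_5 = 12: 326370/24491
a_6 = 3: 1005589/75460
a_7 = 2: 2337548/175411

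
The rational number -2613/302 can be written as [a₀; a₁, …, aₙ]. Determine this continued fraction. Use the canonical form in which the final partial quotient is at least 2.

[-9; 2, 1, 7, 13]

Apply division with remainder until the remainder is 0:
-2613 ÷ 302 → quotient -9, remainder 105
302 ÷ 105 → quotient 2, remainder 92
105 ÷ 92 → quotient 1, remainder 13
92 ÷ 13 → quotient 7, remainder 1
13 ÷ 1 → quotient 13, remainder 0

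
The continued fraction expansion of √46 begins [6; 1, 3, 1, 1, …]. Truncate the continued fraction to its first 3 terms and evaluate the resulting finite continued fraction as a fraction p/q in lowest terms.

Start with 3.
1 + 1/(3/1) = 1 + 1/3 = 4/3
6 + 1/(4/3) = 6 + 3/4 = 27/4

27/4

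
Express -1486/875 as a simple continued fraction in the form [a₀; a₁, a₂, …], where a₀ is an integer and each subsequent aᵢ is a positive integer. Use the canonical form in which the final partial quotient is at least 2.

[-2; 3, 3, 5, 1, 1, 7]

⌊-1486/875⌋ = -2, remainder 264
⌊875/264⌋ = 3, remainder 83
⌊264/83⌋ = 3, remainder 15
⌊83/15⌋ = 5, remainder 8
⌊15/8⌋ = 1, remainder 7
⌊8/7⌋ = 1, remainder 1
⌊7/1⌋ = 7, remainder 0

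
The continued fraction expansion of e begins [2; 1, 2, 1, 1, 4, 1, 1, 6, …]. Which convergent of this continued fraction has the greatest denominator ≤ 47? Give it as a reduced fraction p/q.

List convergents until the denominator exceeds the bound:
a_0 = 2: 2/1  (≤ bound)
a_1 = 1: 3/1  (≤ bound)
a_2 = 2: 8/3  (≤ bound)
a_3 = 1: 11/4  (≤ bound)
a_4 = 1: 19/7  (≤ bound)
a_5 = 4: 87/32  (≤ bound)
a_6 = 1: 106/39  (≤ bound)
a_7 = 1: 193/71  (> 47, stop)

106/39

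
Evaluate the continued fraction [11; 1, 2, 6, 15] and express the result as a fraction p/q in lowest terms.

Start with 15.
6 + 1/(15/1) = 6 + 1/15 = 91/15
2 + 1/(91/15) = 2 + 15/91 = 197/91
1 + 1/(197/91) = 1 + 91/197 = 288/197
11 + 1/(288/197) = 11 + 197/288 = 3365/288

3365/288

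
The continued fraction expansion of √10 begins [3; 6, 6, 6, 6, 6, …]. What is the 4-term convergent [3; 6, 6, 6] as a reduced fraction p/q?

a_0 = 3: 3/1
a_1 = 6: 19/6
a_2 = 6: 117/37
a_3 = 6: 721/228

721/228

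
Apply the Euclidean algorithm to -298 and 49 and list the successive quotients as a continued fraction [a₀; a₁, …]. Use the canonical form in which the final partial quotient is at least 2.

Repeatedly divide and take the remainder:
-298 = -7·49 + 45, so a_0 = -7
49 = 1·45 + 4, so a_1 = 1
45 = 11·4 + 1, so a_2 = 11
4 = 4·1 + 0, so a_3 = 4

[-7; 1, 11, 4]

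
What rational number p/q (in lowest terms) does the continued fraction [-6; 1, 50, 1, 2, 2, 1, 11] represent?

Start with 11.
1 + 1/(11/1) = 1 + 1/11 = 12/11
2 + 1/(12/11) = 2 + 11/12 = 35/12
2 + 1/(35/12) = 2 + 12/35 = 82/35
1 + 1/(82/35) = 1 + 35/82 = 117/82
50 + 1/(117/82) = 50 + 82/117 = 5932/117
1 + 1/(5932/117) = 1 + 117/5932 = 6049/5932
-6 + 1/(6049/5932) = -6 + 5932/6049 = -30362/6049

-30362/6049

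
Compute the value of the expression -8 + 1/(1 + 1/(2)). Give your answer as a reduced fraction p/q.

Starting at the tail and folding back:
Start with 2.
1 + 1/(2/1) = 1 + 1/2 = 3/2
-8 + 1/(3/2) = -8 + 2/3 = -22/3

-22/3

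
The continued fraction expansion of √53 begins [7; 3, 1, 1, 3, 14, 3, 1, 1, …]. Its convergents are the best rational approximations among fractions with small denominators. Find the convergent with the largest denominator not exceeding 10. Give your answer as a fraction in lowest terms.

51/7

a_0 = 7: 7/1  (≤ bound)
a_1 = 3: 22/3  (≤ bound)
a_2 = 1: 29/4  (≤ bound)
a_3 = 1: 51/7  (≤ bound)
a_4 = 3: 182/25  (> 10, stop)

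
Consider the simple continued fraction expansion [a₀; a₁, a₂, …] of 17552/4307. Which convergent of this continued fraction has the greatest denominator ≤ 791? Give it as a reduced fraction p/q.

a_0 = 4: 4/1  (≤ bound)
a_1 = 13: 53/13  (≤ bound)
a_2 = 3: 163/40  (≤ bound)
a_3 = 2: 379/93  (≤ bound)
a_4 = 2: 921/226  (≤ bound)
a_5 = 3: 3142/771  (≤ bound)
a_6 = 2: 7205/1768  (> 791, stop)

3142/771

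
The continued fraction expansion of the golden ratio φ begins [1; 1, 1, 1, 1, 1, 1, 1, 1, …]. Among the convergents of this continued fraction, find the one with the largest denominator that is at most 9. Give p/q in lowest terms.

a_0 = 1: 1/1  (≤ bound)
a_1 = 1: 2/1  (≤ bound)
a_2 = 1: 3/2  (≤ bound)
a_3 = 1: 5/3  (≤ bound)
a_4 = 1: 8/5  (≤ bound)
a_5 = 1: 13/8  (≤ bound)
a_6 = 1: 21/13  (> 9, stop)

13/8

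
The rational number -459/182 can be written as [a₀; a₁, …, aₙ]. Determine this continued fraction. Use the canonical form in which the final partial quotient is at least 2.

Repeatedly divide and take the remainder:
-459 = -3·182 + 87, so a_0 = -3
182 = 2·87 + 8, so a_1 = 2
87 = 10·8 + 7, so a_2 = 10
8 = 1·7 + 1, so a_3 = 1
7 = 7·1 + 0, so a_4 = 7

[-3; 2, 10, 1, 7]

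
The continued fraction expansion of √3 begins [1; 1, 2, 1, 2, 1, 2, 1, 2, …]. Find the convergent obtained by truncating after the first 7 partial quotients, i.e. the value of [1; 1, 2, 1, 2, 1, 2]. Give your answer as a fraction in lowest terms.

Work from the innermost term outward:
Start with 2.
1 + 1/(2/1) = 1 + 1/2 = 3/2
2 + 1/(3/2) = 2 + 2/3 = 8/3
1 + 1/(8/3) = 1 + 3/8 = 11/8
2 + 1/(11/8) = 2 + 8/11 = 30/11
1 + 1/(30/11) = 1 + 11/30 = 41/30
1 + 1/(41/30) = 1 + 30/41 = 71/41

71/41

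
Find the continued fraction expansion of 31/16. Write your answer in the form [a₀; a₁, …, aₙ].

Run the Euclidean algorithm, recording each quotient:
31 = 1·16 + 15, so a_0 = 1
16 = 1·15 + 1, so a_1 = 1
15 = 15·1 + 0, so a_2 = 15

[1; 1, 15]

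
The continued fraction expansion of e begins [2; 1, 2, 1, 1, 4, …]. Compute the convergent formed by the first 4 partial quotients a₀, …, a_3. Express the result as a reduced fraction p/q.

11/4

a_0 = 2: 2/1
a_1 = 1: 3/1
a_2 = 2: 8/3
a_3 = 1: 11/4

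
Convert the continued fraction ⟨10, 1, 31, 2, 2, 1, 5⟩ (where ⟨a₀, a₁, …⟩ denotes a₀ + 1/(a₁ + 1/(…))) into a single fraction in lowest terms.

a_0 = 10: 10/1
a_1 = 1: 11/1
a_2 = 31: 351/32
a_3 = 2: 713/65
a_4 = 2: 1777/162
a_5 = 1: 2490/227
a_6 = 5: 14227/1297

14227/1297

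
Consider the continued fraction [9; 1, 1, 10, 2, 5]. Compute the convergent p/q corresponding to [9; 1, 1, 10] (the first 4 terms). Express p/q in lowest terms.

Start with 10.
1 + 1/(10/1) = 1 + 1/10 = 11/10
1 + 1/(11/10) = 1 + 10/11 = 21/11
9 + 1/(21/11) = 9 + 11/21 = 200/21

200/21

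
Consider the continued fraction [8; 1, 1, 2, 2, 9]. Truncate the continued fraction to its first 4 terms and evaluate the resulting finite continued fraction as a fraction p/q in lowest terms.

Start with 2.
1 + 1/(2/1) = 1 + 1/2 = 3/2
1 + 1/(3/2) = 1 + 2/3 = 5/3
8 + 1/(5/3) = 8 + 3/5 = 43/5

43/5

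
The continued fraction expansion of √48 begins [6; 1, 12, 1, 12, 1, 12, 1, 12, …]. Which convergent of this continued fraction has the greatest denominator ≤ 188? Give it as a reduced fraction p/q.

1254/181

List convergents until the denominator exceeds the bound:
a_0 = 6: 6/1  (≤ bound)
a_1 = 1: 7/1  (≤ bound)
a_2 = 12: 90/13  (≤ bound)
a_3 = 1: 97/14  (≤ bound)
a_4 = 12: 1254/181  (≤ bound)
a_5 = 1: 1351/195  (> 188, stop)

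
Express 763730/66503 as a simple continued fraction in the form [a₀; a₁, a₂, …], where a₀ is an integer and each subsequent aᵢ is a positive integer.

Run the Euclidean algorithm, recording each quotient:
763730 ÷ 66503 → quotient 11, remainder 32197
66503 ÷ 32197 → quotient 2, remainder 2109
32197 ÷ 2109 → quotient 15, remainder 562
2109 ÷ 562 → quotient 3, remainder 423
562 ÷ 423 → quotient 1, remainder 139
423 ÷ 139 → quotient 3, remainder 6
139 ÷ 6 → quotient 23, remainder 1
6 ÷ 1 → quotient 6, remainder 0

[11; 2, 15, 3, 1, 3, 23, 6]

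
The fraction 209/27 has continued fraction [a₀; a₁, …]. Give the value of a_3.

1

Apply division with remainder until the remainder is 0:
209 = 7·27 + 20, so a_0 = 7
27 = 1·20 + 7, so a_1 = 1
20 = 2·7 + 6, so a_2 = 2
7 = 1·6 + 1, so a_3 = 1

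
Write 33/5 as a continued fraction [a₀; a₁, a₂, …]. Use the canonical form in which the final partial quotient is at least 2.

[6; 1, 1, 2]

33 = 6·5 + 3, so a_0 = 6
5 = 1·3 + 2, so a_1 = 1
3 = 1·2 + 1, so a_2 = 1
2 = 2·1 + 0, so a_3 = 2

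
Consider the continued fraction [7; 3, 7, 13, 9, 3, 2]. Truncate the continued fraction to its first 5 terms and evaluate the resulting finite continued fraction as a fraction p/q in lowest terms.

a_0 = 7: 7/1
a_1 = 3: 22/3
a_2 = 7: 161/22
a_3 = 13: 2115/289
a_4 = 9: 19196/2623

19196/2623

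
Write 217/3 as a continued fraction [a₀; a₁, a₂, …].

[72; 3]

⌊217/3⌋ = 72, remainder 1
⌊3/1⌋ = 3, remainder 0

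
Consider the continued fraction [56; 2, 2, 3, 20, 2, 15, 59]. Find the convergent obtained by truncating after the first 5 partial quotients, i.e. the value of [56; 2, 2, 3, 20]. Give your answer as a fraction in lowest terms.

19462/345

Start with 20.
3 + 1/(20/1) = 3 + 1/20 = 61/20
2 + 1/(61/20) = 2 + 20/61 = 142/61
2 + 1/(142/61) = 2 + 61/142 = 345/142
56 + 1/(345/142) = 56 + 142/345 = 19462/345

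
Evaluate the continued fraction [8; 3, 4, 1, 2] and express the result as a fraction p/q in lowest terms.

374/45

Start with 2.
1 + 1/(2/1) = 1 + 1/2 = 3/2
4 + 1/(3/2) = 4 + 2/3 = 14/3
3 + 1/(14/3) = 3 + 3/14 = 45/14
8 + 1/(45/14) = 8 + 14/45 = 374/45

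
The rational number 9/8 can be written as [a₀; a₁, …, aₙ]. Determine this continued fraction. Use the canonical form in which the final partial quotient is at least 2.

Apply division with remainder until the remainder is 0:
⌊9/8⌋ = 1, remainder 1
⌊8/1⌋ = 8, remainder 0

[1; 8]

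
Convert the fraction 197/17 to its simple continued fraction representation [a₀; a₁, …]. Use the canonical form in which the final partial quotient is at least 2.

Apply division with remainder until the remainder is 0:
197 = 11·17 + 10, so a_0 = 11
17 = 1·10 + 7, so a_1 = 1
10 = 1·7 + 3, so a_2 = 1
7 = 2·3 + 1, so a_3 = 2
3 = 3·1 + 0, so a_4 = 3

[11; 1, 1, 2, 3]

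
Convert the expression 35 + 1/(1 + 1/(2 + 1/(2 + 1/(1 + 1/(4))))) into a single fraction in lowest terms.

a_0 = 35: 35/1
a_1 = 1: 36/1
a_2 = 2: 107/3
a_3 = 2: 250/7
a_4 = 1: 357/10
a_5 = 4: 1678/47

1678/47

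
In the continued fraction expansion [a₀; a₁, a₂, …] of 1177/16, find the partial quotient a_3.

Apply division with remainder until the remainder is 0:
1177 = 73·16 + 9, so a_0 = 73
16 = 1·9 + 7, so a_1 = 1
9 = 1·7 + 2, so a_2 = 1
7 = 3·2 + 1, so a_3 = 3

3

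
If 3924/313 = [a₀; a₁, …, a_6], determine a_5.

3924 ÷ 313 → quotient 12, remainder 168
313 ÷ 168 → quotient 1, remainder 145
168 ÷ 145 → quotient 1, remainder 23
145 ÷ 23 → quotient 6, remainder 7
23 ÷ 7 → quotient 3, remainder 2
7 ÷ 2 → quotient 3, remainder 1

3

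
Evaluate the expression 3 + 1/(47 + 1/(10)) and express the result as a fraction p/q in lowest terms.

Start with 10.
47 + 1/(10/1) = 47 + 1/10 = 471/10
3 + 1/(471/10) = 3 + 10/471 = 1423/471

1423/471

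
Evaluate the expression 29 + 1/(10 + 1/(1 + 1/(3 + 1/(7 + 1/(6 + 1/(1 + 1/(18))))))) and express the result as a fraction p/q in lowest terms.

1221933/42001

Compute successive convergents:
a_0 = 29: 29/1
a_1 = 10: 291/10
a_2 = 1: 320/11
a_3 = 3: 1251/43
a_4 = 7: 9077/312
a_5 = 6: 55713/1915
a_6 = 1: 64790/2227
a_7 = 18: 1221933/42001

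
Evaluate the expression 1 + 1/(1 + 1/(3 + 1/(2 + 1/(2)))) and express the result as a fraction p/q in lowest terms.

39/22

a_0 = 1: 1/1
a_1 = 1: 2/1
a_2 = 3: 7/4
a_3 = 2: 16/9
a_4 = 2: 39/22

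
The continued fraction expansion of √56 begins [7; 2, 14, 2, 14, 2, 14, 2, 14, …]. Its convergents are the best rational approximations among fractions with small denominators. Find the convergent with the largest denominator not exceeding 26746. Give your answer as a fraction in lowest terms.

194873/26041

a_0 = 7: 7/1  (≤ bound)
a_1 = 2: 15/2  (≤ bound)
a_2 = 14: 217/29  (≤ bound)
a_3 = 2: 449/60  (≤ bound)
a_4 = 14: 6503/869  (≤ bound)
a_5 = 2: 13455/1798  (≤ bound)
a_6 = 14: 194873/26041  (≤ bound)
a_7 = 2: 403201/53880  (> 26746, stop)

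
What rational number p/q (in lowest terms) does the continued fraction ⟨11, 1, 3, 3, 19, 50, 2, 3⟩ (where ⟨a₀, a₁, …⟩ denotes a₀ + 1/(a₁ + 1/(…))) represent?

a_0 = 11: 11/1
a_1 = 1: 12/1
a_2 = 3: 47/4
a_3 = 3: 153/13
a_4 = 19: 2954/251
a_5 = 50: 147853/12563
a_6 = 2: 298660/25377
a_7 = 3: 1043833/88694

1043833/88694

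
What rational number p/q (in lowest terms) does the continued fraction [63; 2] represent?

127/2

a_0 = 63: 63/1
a_1 = 2: 127/2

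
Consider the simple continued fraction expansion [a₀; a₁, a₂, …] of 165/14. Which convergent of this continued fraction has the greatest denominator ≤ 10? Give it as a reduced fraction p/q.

59/5

List convergents until the denominator exceeds the bound:
a_0 = 11: 11/1  (≤ bound)
a_1 = 1: 12/1  (≤ bound)
a_2 = 3: 47/4  (≤ bound)
a_3 = 1: 59/5  (≤ bound)
a_4 = 2: 165/14  (> 10, stop)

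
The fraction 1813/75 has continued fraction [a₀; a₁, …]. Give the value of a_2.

1813 = 24·75 + 13, so a_0 = 24
75 = 5·13 + 10, so a_1 = 5
13 = 1·10 + 3, so a_2 = 1

1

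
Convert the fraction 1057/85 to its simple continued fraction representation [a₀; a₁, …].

1057 ÷ 85 → quotient 12, remainder 37
85 ÷ 37 → quotient 2, remainder 11
37 ÷ 11 → quotient 3, remainder 4
11 ÷ 4 → quotient 2, remainder 3
4 ÷ 3 → quotient 1, remainder 1
3 ÷ 1 → quotient 3, remainder 0

[12; 2, 3, 2, 1, 3]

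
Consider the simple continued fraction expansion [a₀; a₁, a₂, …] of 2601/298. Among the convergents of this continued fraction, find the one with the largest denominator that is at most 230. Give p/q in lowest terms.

List convergents until the denominator exceeds the bound:
a_0 = 8: 8/1  (≤ bound)
a_1 = 1: 9/1  (≤ bound)
a_2 = 2: 26/3  (≤ bound)
a_3 = 1: 35/4  (≤ bound)
a_4 = 2: 96/11  (≤ bound)
a_5 = 8: 803/92  (≤ bound)
a_6 = 1: 899/103  (≤ bound)
a_7 = 2: 2601/298  (> 230, stop)

899/103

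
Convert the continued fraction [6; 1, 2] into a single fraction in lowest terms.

Compute successive convergents:
a_0 = 6: 6/1
a_1 = 1: 7/1
a_2 = 2: 20/3

20/3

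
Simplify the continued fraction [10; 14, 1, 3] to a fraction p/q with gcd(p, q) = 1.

594/59

a_0 = 10: 10/1
a_1 = 14: 141/14
a_2 = 1: 151/15
a_3 = 3: 594/59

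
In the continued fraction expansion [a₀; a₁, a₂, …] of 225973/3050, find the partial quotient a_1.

11

⌊225973/3050⌋ = 74, remainder 273
⌊3050/273⌋ = 11, remainder 47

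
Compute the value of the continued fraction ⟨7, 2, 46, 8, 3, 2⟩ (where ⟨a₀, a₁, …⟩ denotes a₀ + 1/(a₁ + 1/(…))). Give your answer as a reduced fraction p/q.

40531/5408

Start with 2.
3 + 1/(2/1) = 3 + 1/2 = 7/2
8 + 1/(7/2) = 8 + 2/7 = 58/7
46 + 1/(58/7) = 46 + 7/58 = 2675/58
2 + 1/(2675/58) = 2 + 58/2675 = 5408/2675
7 + 1/(5408/2675) = 7 + 2675/5408 = 40531/5408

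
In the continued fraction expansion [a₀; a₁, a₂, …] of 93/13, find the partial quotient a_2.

2

93 = 7·13 + 2, so a_0 = 7
13 = 6·2 + 1, so a_1 = 6
2 = 2·1 + 0, so a_2 = 2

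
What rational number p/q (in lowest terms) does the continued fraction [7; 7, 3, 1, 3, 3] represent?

2541/356

Start with 3.
3 + 1/(3/1) = 3 + 1/3 = 10/3
1 + 1/(10/3) = 1 + 3/10 = 13/10
3 + 1/(13/10) = 3 + 10/13 = 49/13
7 + 1/(49/13) = 7 + 13/49 = 356/49
7 + 1/(356/49) = 7 + 49/356 = 2541/356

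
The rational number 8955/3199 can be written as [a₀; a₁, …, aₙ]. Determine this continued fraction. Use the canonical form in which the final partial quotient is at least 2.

Apply division with remainder until the remainder is 0:
⌊8955/3199⌋ = 2, remainder 2557
⌊3199/2557⌋ = 1, remainder 642
⌊2557/642⌋ = 3, remainder 631
⌊642/631⌋ = 1, remainder 11
⌊631/11⌋ = 57, remainder 4
⌊11/4⌋ = 2, remainder 3
⌊4/3⌋ = 1, remainder 1
⌊3/1⌋ = 3, remainder 0

[2; 1, 3, 1, 57, 2, 1, 3]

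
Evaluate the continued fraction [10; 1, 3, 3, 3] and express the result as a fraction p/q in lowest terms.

Start with 3.
3 + 1/(3/1) = 3 + 1/3 = 10/3
3 + 1/(10/3) = 3 + 3/10 = 33/10
1 + 1/(33/10) = 1 + 10/33 = 43/33
10 + 1/(43/33) = 10 + 33/43 = 463/43

463/43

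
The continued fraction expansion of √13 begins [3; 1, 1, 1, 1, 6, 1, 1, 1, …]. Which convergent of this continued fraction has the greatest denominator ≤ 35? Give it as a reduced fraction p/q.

119/33

List convergents until the denominator exceeds the bound:
a_0 = 3: 3/1  (≤ bound)
a_1 = 1: 4/1  (≤ bound)
a_2 = 1: 7/2  (≤ bound)
a_3 = 1: 11/3  (≤ bound)
a_4 = 1: 18/5  (≤ bound)
a_5 = 6: 119/33  (≤ bound)
a_6 = 1: 137/38  (> 35, stop)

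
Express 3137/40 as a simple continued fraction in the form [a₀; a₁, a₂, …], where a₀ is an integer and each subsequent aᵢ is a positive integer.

⌊3137/40⌋ = 78, remainder 17
⌊40/17⌋ = 2, remainder 6
⌊17/6⌋ = 2, remainder 5
⌊6/5⌋ = 1, remainder 1
⌊5/1⌋ = 5, remainder 0

[78; 2, 2, 1, 5]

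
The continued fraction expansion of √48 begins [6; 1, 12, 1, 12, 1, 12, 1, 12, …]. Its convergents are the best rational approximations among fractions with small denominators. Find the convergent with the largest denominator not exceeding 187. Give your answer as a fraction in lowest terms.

1254/181

a_0 = 6: 6/1  (≤ bound)
a_1 = 1: 7/1  (≤ bound)
a_2 = 12: 90/13  (≤ bound)
a_3 = 1: 97/14  (≤ bound)
a_4 = 12: 1254/181  (≤ bound)
a_5 = 1: 1351/195  (> 187, stop)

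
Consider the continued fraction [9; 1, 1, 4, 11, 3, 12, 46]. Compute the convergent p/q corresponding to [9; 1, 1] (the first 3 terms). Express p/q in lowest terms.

Start with 1.
1 + 1/(1/1) = 1 + 1/1 = 2/1
9 + 1/(2/1) = 9 + 1/2 = 19/2

19/2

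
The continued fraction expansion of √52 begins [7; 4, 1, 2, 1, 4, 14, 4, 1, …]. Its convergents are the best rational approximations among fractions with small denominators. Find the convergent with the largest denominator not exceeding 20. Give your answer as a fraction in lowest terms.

a_0 = 7: 7/1  (≤ bound)
a_1 = 4: 29/4  (≤ bound)
a_2 = 1: 36/5  (≤ bound)
a_3 = 2: 101/14  (≤ bound)
a_4 = 1: 137/19  (≤ bound)
a_5 = 4: 649/90  (> 20, stop)

137/19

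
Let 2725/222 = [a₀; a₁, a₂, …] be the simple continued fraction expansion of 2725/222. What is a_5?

⌊2725/222⌋ = 12, remainder 61
⌊222/61⌋ = 3, remainder 39
⌊61/39⌋ = 1, remainder 22
⌊39/22⌋ = 1, remainder 17
⌊22/17⌋ = 1, remainder 5
⌊17/5⌋ = 3, remainder 2

3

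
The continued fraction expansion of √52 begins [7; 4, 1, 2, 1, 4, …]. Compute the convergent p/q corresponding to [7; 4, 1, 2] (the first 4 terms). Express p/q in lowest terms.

Starting at the tail and folding back:
Start with 2.
1 + 1/(2/1) = 1 + 1/2 = 3/2
4 + 1/(3/2) = 4 + 2/3 = 14/3
7 + 1/(14/3) = 7 + 3/14 = 101/14

101/14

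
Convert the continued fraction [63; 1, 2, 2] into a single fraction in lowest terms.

446/7

Start with 2.
2 + 1/(2/1) = 2 + 1/2 = 5/2
1 + 1/(5/2) = 1 + 2/5 = 7/5
63 + 1/(7/5) = 63 + 5/7 = 446/7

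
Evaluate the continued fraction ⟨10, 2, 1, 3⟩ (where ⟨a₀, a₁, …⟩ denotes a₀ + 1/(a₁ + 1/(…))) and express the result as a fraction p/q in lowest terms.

114/11

Collapse the nested fraction from the inside out:
Start with 3.
1 + 1/(3/1) = 1 + 1/3 = 4/3
2 + 1/(4/3) = 2 + 3/4 = 11/4
10 + 1/(11/4) = 10 + 4/11 = 114/11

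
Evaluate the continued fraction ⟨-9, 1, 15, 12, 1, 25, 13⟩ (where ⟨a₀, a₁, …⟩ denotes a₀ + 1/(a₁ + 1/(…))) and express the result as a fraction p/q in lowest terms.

Start with 13.
25 + 1/(13/1) = 25 + 1/13 = 326/13
1 + 1/(326/13) = 1 + 13/326 = 339/326
12 + 1/(339/326) = 12 + 326/339 = 4394/339
15 + 1/(4394/339) = 15 + 339/4394 = 66249/4394
1 + 1/(66249/4394) = 1 + 4394/66249 = 70643/66249
-9 + 1/(70643/66249) = -9 + 66249/70643 = -569538/70643

-569538/70643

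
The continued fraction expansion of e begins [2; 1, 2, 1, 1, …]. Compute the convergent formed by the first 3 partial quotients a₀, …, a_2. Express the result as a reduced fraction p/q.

Collapse the nested fraction from the inside out:
Start with 2.
1 + 1/(2/1) = 1 + 1/2 = 3/2
2 + 1/(3/2) = 2 + 2/3 = 8/3

8/3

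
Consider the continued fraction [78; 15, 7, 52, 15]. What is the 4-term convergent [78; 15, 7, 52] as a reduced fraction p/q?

431471/5527

Start with 52.
7 + 1/(52/1) = 7 + 1/52 = 365/52
15 + 1/(365/52) = 15 + 52/365 = 5527/365
78 + 1/(5527/365) = 78 + 365/5527 = 431471/5527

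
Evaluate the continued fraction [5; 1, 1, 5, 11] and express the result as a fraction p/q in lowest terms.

a_0 = 5: 5/1
a_1 = 1: 6/1
a_2 = 1: 11/2
a_3 = 5: 61/11
a_4 = 11: 682/123

682/123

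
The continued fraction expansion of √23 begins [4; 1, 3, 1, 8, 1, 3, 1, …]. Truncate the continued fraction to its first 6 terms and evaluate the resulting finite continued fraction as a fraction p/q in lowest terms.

235/49

Build up convergents one term at a time:
a_0 = 4: 4/1
a_1 = 1: 5/1
a_2 = 3: 19/4
a_3 = 1: 24/5
a_4 = 8: 211/44
a_5 = 1: 235/49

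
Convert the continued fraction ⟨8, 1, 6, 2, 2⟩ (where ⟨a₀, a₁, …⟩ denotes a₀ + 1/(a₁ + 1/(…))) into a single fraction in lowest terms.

328/37

a_0 = 8: 8/1
a_1 = 1: 9/1
a_2 = 6: 62/7
a_3 = 2: 133/15
a_4 = 2: 328/37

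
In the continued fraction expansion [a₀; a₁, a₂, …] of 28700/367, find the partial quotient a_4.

28700 = 78·367 + 74, so a_0 = 78
367 = 4·74 + 71, so a_1 = 4
74 = 1·71 + 3, so a_2 = 1
71 = 23·3 + 2, so a_3 = 23
3 = 1·2 + 1, so a_4 = 1

1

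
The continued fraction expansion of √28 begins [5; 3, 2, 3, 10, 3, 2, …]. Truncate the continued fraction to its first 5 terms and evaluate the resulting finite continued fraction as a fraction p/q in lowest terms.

1307/247

Starting at the tail and folding back:
Start with 10.
3 + 1/(10/1) = 3 + 1/10 = 31/10
2 + 1/(31/10) = 2 + 10/31 = 72/31
3 + 1/(72/31) = 3 + 31/72 = 247/72
5 + 1/(247/72) = 5 + 72/247 = 1307/247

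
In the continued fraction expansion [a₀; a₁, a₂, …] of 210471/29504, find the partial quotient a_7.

210471 ÷ 29504 → quotient 7, remainder 3943
29504 ÷ 3943 → quotient 7, remainder 1903
3943 ÷ 1903 → quotient 2, remainder 137
1903 ÷ 137 → quotient 13, remainder 122
137 ÷ 122 → quotient 1, remainder 15
122 ÷ 15 → quotient 8, remainder 2
15 ÷ 2 → quotient 7, remainder 1
2 ÷ 1 → quotient 2, remainder 0

2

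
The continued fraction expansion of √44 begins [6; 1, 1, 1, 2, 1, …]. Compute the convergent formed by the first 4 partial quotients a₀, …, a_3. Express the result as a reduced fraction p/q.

20/3

Compute successive convergents:
a_0 = 6: 6/1
a_1 = 1: 7/1
a_2 = 1: 13/2
a_3 = 1: 20/3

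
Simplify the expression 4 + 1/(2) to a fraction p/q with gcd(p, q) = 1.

9/2

a_0 = 4: 4/1
a_1 = 2: 9/2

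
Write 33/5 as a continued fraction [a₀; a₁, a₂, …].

⌊33/5⌋ = 6, remainder 3
⌊5/3⌋ = 1, remainder 2
⌊3/2⌋ = 1, remainder 1
⌊2/1⌋ = 2, remainder 0

[6; 1, 1, 2]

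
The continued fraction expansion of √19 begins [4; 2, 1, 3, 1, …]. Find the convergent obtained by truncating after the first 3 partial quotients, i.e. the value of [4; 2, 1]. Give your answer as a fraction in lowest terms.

Start with 1.
2 + 1/(1/1) = 2 + 1/1 = 3/1
4 + 1/(3/1) = 4 + 1/3 = 13/3

13/3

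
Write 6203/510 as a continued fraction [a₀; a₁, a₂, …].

6203 ÷ 510 → quotient 12, remainder 83
510 ÷ 83 → quotient 6, remainder 12
83 ÷ 12 → quotient 6, remainder 11
12 ÷ 11 → quotient 1, remainder 1
11 ÷ 1 → quotient 11, remainder 0

[12; 6, 6, 1, 11]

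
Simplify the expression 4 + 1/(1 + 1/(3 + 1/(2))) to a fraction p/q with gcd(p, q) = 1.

Build up convergents one term at a time:
a_0 = 4: 4/1
a_1 = 1: 5/1
a_2 = 3: 19/4
a_3 = 2: 43/9

43/9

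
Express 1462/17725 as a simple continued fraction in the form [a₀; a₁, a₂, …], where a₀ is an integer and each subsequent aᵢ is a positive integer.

⌊1462/17725⌋ = 0, remainder 1462
⌊17725/1462⌋ = 12, remainder 181
⌊1462/181⌋ = 8, remainder 14
⌊181/14⌋ = 12, remainder 13
⌊14/13⌋ = 1, remainder 1
⌊13/1⌋ = 13, remainder 0

[0; 12, 8, 12, 1, 13]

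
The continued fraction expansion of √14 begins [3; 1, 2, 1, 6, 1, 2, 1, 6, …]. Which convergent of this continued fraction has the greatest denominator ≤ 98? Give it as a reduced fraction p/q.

333/89

a_0 = 3: 3/1  (≤ bound)
a_1 = 1: 4/1  (≤ bound)
a_2 = 2: 11/3  (≤ bound)
a_3 = 1: 15/4  (≤ bound)
a_4 = 6: 101/27  (≤ bound)
a_5 = 1: 116/31  (≤ bound)
a_6 = 2: 333/89  (≤ bound)
a_7 = 1: 449/120  (> 98, stop)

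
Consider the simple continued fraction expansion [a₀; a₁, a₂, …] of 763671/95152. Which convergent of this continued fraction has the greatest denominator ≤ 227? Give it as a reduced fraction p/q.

1244/155

List convergents until the denominator exceeds the bound:
a_0 = 8: 8/1  (≤ bound)
a_1 = 38: 305/38  (≤ bound)
a_2 = 1: 313/39  (≤ bound)
a_3 = 3: 1244/155  (≤ bound)
a_4 = 7: 9021/1124  (> 227, stop)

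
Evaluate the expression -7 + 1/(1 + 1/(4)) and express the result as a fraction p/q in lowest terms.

-31/5

Collapse the nested fraction from the inside out:
Start with 4.
1 + 1/(4/1) = 1 + 1/4 = 5/4
-7 + 1/(5/4) = -7 + 4/5 = -31/5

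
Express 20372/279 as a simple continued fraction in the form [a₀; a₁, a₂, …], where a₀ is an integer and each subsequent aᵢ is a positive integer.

20372 = 73·279 + 5, so a_0 = 73
279 = 55·5 + 4, so a_1 = 55
5 = 1·4 + 1, so a_2 = 1
4 = 4·1 + 0, so a_3 = 4

[73; 55, 1, 4]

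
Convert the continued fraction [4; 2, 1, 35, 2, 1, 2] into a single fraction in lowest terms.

3751/865

Work from the innermost term outward:
Start with 2.
1 + 1/(2/1) = 1 + 1/2 = 3/2
2 + 1/(3/2) = 2 + 2/3 = 8/3
35 + 1/(8/3) = 35 + 3/8 = 283/8
1 + 1/(283/8) = 1 + 8/283 = 291/283
2 + 1/(291/283) = 2 + 283/291 = 865/291
4 + 1/(865/291) = 4 + 291/865 = 3751/865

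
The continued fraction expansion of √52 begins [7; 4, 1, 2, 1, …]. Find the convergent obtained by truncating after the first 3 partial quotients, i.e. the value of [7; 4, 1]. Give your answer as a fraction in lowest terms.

Start with 1.
4 + 1/(1/1) = 4 + 1/1 = 5/1
7 + 1/(5/1) = 7 + 1/5 = 36/5

36/5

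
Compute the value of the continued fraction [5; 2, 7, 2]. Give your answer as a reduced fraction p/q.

a_0 = 5: 5/1
a_1 = 2: 11/2
a_2 = 7: 82/15
a_3 = 2: 175/32

175/32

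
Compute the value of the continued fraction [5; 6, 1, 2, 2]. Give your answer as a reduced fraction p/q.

242/47

Starting at the tail and folding back:
Start with 2.
2 + 1/(2/1) = 2 + 1/2 = 5/2
1 + 1/(5/2) = 1 + 2/5 = 7/5
6 + 1/(7/5) = 6 + 5/7 = 47/7
5 + 1/(47/7) = 5 + 7/47 = 242/47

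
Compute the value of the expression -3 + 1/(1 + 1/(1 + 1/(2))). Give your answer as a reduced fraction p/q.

-12/5

a_0 = -3: -3/1
a_1 = 1: -2/1
a_2 = 1: -5/2
a_3 = 2: -12/5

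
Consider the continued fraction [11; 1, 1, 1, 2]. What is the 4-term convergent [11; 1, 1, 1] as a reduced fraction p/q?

35/3

Build up convergents one term at a time:
a_0 = 11: 11/1
a_1 = 1: 12/1
a_2 = 1: 23/2
a_3 = 1: 35/3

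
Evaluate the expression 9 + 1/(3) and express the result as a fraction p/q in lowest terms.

28/3

a_0 = 9: 9/1
a_1 = 3: 28/3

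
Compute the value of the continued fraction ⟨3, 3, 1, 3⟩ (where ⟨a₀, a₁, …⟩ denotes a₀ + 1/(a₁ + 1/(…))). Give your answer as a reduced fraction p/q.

Start with 3.
1 + 1/(3/1) = 1 + 1/3 = 4/3
3 + 1/(4/3) = 3 + 3/4 = 15/4
3 + 1/(15/4) = 3 + 4/15 = 49/15

49/15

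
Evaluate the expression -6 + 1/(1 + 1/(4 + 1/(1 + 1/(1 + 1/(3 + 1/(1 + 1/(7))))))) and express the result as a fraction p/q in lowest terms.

Start with 7.
1 + 1/(7/1) = 1 + 1/7 = 8/7
3 + 1/(8/7) = 3 + 7/8 = 31/8
1 + 1/(31/8) = 1 + 8/31 = 39/31
1 + 1/(39/31) = 1 + 31/39 = 70/39
4 + 1/(70/39) = 4 + 39/70 = 319/70
1 + 1/(319/70) = 1 + 70/319 = 389/319
-6 + 1/(389/319) = -6 + 319/389 = -2015/389

-2015/389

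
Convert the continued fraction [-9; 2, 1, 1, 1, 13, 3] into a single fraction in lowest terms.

Starting at the tail and folding back:
Start with 3.
13 + 1/(3/1) = 13 + 1/3 = 40/3
1 + 1/(40/3) = 1 + 3/40 = 43/40
1 + 1/(43/40) = 1 + 40/43 = 83/43
1 + 1/(83/43) = 1 + 43/83 = 126/83
2 + 1/(126/83) = 2 + 83/126 = 335/126
-9 + 1/(335/126) = -9 + 126/335 = -2889/335

-2889/335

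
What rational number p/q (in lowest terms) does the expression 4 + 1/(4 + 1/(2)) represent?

Work from the innermost term outward:
Start with 2.
4 + 1/(2/1) = 4 + 1/2 = 9/2
4 + 1/(9/2) = 4 + 2/9 = 38/9

38/9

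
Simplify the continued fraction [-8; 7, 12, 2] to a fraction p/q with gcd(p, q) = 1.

-1391/177

a_0 = -8: -8/1
a_1 = 7: -55/7
a_2 = 12: -668/85
a_3 = 2: -1391/177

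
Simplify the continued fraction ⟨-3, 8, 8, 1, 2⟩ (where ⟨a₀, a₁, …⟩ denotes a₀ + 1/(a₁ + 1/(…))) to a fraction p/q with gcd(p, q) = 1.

-607/211

Starting at the tail and folding back:
Start with 2.
1 + 1/(2/1) = 1 + 1/2 = 3/2
8 + 1/(3/2) = 8 + 2/3 = 26/3
8 + 1/(26/3) = 8 + 3/26 = 211/26
-3 + 1/(211/26) = -3 + 26/211 = -607/211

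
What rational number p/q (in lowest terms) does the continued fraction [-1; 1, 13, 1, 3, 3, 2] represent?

-30/443

a_0 = -1: -1/1
a_1 = 1: 0/1
a_2 = 13: -1/14
a_3 = 1: -1/15
a_4 = 3: -4/59
a_5 = 3: -13/192
a_6 = 2: -30/443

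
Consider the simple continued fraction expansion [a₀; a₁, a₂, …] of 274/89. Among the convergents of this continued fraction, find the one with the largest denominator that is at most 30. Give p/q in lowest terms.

40/13

a_0 = 3: 3/1  (≤ bound)
a_1 = 12: 37/12  (≤ bound)
a_2 = 1: 40/13  (≤ bound)
a_3 = 2: 117/38  (> 30, stop)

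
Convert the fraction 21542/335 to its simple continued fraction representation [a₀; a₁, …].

Run the Euclidean algorithm, recording each quotient:
⌊21542/335⌋ = 64, remainder 102
⌊335/102⌋ = 3, remainder 29
⌊102/29⌋ = 3, remainder 15
⌊29/15⌋ = 1, remainder 14
⌊15/14⌋ = 1, remainder 1
⌊14/1⌋ = 14, remainder 0

[64; 3, 3, 1, 1, 14]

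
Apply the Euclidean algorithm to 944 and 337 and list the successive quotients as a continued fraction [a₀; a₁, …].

[2; 1, 4, 33, 2]

944 ÷ 337 → quotient 2, remainder 270
337 ÷ 270 → quotient 1, remainder 67
270 ÷ 67 → quotient 4, remainder 2
67 ÷ 2 → quotient 33, remainder 1
2 ÷ 1 → quotient 2, remainder 0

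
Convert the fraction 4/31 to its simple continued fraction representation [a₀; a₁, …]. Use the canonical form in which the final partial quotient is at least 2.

[0; 7, 1, 3]

Apply division with remainder until the remainder is 0:
⌊4/31⌋ = 0, remainder 4
⌊31/4⌋ = 7, remainder 3
⌊4/3⌋ = 1, remainder 1
⌊3/1⌋ = 3, remainder 0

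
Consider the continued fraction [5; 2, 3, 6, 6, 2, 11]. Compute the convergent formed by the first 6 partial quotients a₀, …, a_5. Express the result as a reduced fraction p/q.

Build up convergents one term at a time:
a_0 = 5: 5/1
a_1 = 2: 11/2
a_2 = 3: 38/7
a_3 = 6: 239/44
a_4 = 6: 1472/271
a_5 = 2: 3183/586

3183/586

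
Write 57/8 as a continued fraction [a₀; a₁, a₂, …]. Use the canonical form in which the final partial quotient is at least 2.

57 ÷ 8 → quotient 7, remainder 1
8 ÷ 1 → quotient 8, remainder 0

[7; 8]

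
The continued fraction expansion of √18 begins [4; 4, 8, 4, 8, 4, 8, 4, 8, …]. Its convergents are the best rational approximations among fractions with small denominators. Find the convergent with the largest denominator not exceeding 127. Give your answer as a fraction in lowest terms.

a_0 = 4: 4/1  (≤ bound)
a_1 = 4: 17/4  (≤ bound)
a_2 = 8: 140/33  (≤ bound)
a_3 = 4: 577/136  (> 127, stop)

140/33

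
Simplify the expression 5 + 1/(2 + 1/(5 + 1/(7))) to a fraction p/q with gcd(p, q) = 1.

431/79

Use the convergent recurrence hₖ = aₖ·hₖ₋₁ + hₖ₋₂ (and likewise for the denominators kₖ):
a_0 = 5: 5/1
a_1 = 2: 11/2
a_2 = 5: 60/11
a_3 = 7: 431/79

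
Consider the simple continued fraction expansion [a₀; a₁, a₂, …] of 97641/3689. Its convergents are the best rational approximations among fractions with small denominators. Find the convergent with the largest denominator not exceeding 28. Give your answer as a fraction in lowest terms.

List convergents until the denominator exceeds the bound:
a_0 = 26: 26/1  (≤ bound)
a_1 = 2: 53/2  (≤ bound)
a_2 = 7: 397/15  (≤ bound)
a_3 = 2: 847/32  (> 28, stop)

397/15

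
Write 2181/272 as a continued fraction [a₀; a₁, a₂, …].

2181 ÷ 272 → quotient 8, remainder 5
272 ÷ 5 → quotient 54, remainder 2
5 ÷ 2 → quotient 2, remainder 1
2 ÷ 1 → quotient 2, remainder 0

[8; 54, 2, 2]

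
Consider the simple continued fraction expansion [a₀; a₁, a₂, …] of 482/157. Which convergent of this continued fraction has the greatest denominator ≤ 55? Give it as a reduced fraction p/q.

a_0 = 3: 3/1  (≤ bound)
a_1 = 14: 43/14  (≤ bound)
a_2 = 3: 132/43  (≤ bound)
a_3 = 1: 175/57  (> 55, stop)

132/43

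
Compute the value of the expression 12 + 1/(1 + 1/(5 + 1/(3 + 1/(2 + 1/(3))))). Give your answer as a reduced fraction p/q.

1939/151

Compute successive convergents:
a_0 = 12: 12/1
a_1 = 1: 13/1
a_2 = 5: 77/6
a_3 = 3: 244/19
a_4 = 2: 565/44
a_5 = 3: 1939/151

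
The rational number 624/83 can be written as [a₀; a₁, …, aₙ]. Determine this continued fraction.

[7; 1, 1, 13, 3]

Apply division with remainder until the remainder is 0:
624 ÷ 83 → quotient 7, remainder 43
83 ÷ 43 → quotient 1, remainder 40
43 ÷ 40 → quotient 1, remainder 3
40 ÷ 3 → quotient 13, remainder 1
3 ÷ 1 → quotient 3, remainder 0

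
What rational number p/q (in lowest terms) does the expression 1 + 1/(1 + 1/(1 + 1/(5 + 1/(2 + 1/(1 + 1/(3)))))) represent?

Start with 3.
1 + 1/(3/1) = 1 + 1/3 = 4/3
2 + 1/(4/3) = 2 + 3/4 = 11/4
5 + 1/(11/4) = 5 + 4/11 = 59/11
1 + 1/(59/11) = 1 + 11/59 = 70/59
1 + 1/(70/59) = 1 + 59/70 = 129/70
1 + 1/(129/70) = 1 + 70/129 = 199/129

199/129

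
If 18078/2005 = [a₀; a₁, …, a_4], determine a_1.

60

Apply division with remainder until the remainder is 0:
18078 = 9·2005 + 33, so a_0 = 9
2005 = 60·33 + 25, so a_1 = 60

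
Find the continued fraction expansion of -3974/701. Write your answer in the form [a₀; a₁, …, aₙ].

Run the Euclidean algorithm, recording each quotient:
-3974 = -6·701 + 232, so a_0 = -6
701 = 3·232 + 5, so a_1 = 3
232 = 46·5 + 2, so a_2 = 46
5 = 2·2 + 1, so a_3 = 2
2 = 2·1 + 0, so a_4 = 2

[-6; 3, 46, 2, 2]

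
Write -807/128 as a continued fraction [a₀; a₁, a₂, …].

-807 = -7·128 + 89, so a_0 = -7
128 = 1·89 + 39, so a_1 = 1
89 = 2·39 + 11, so a_2 = 2
39 = 3·11 + 6, so a_3 = 3
11 = 1·6 + 5, so a_4 = 1
6 = 1·5 + 1, so a_5 = 1
5 = 5·1 + 0, so a_6 = 5

[-7; 1, 2, 3, 1, 1, 5]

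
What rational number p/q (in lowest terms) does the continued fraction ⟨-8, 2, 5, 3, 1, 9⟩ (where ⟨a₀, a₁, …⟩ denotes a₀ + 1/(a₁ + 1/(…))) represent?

Start with 9.
1 + 1/(9/1) = 1 + 1/9 = 10/9
3 + 1/(10/9) = 3 + 9/10 = 39/10
5 + 1/(39/10) = 5 + 10/39 = 205/39
2 + 1/(205/39) = 2 + 39/205 = 449/205
-8 + 1/(449/205) = -8 + 205/449 = -3387/449

-3387/449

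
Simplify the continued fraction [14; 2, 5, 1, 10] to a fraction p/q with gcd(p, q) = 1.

a_0 = 14: 14/1
a_1 = 2: 29/2
a_2 = 5: 159/11
a_3 = 1: 188/13
a_4 = 10: 2039/141

2039/141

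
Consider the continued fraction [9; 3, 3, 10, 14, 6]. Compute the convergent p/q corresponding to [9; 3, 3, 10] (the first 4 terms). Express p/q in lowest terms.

Use the convergent recurrence hₖ = aₖ·hₖ₋₁ + hₖ₋₂ (and likewise for the denominators kₖ):
a_0 = 9: 9/1
a_1 = 3: 28/3
a_2 = 3: 93/10
a_3 = 10: 958/103

958/103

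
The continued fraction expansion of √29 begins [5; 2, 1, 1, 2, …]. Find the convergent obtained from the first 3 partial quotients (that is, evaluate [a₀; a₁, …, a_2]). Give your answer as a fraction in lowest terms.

a_0 = 5: 5/1
a_1 = 2: 11/2
a_2 = 1: 16/3

16/3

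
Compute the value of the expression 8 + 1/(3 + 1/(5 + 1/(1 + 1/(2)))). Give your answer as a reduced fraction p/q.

a_0 = 8: 8/1
a_1 = 3: 25/3
a_2 = 5: 133/16
a_3 = 1: 158/19
a_4 = 2: 449/54

449/54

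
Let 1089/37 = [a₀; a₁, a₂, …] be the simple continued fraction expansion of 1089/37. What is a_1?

⌊1089/37⌋ = 29, remainder 16
⌊37/16⌋ = 2, remainder 5

2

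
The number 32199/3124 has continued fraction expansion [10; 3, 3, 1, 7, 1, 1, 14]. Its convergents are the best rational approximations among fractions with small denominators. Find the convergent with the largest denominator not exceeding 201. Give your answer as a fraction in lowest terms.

List convergents until the denominator exceeds the bound:
a_0 = 10: 10/1  (≤ bound)
a_1 = 3: 31/3  (≤ bound)
a_2 = 3: 103/10  (≤ bound)
a_3 = 1: 134/13  (≤ bound)
a_4 = 7: 1041/101  (≤ bound)
a_5 = 1: 1175/114  (≤ bound)
a_6 = 1: 2216/215  (> 201, stop)

1175/114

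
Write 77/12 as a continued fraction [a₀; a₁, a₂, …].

77 ÷ 12 → quotient 6, remainder 5
12 ÷ 5 → quotient 2, remainder 2
5 ÷ 2 → quotient 2, remainder 1
2 ÷ 1 → quotient 2, remainder 0

[6; 2, 2, 2]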